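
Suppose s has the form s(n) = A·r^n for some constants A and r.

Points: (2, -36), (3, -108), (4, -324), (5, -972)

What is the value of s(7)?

-8748

Consecutive ratio: -108/(-36) = 3, and -324/(-108) = 3, so r = 3.
Then A·3^2 = -36 gives A = -4, and s(n) = -4·3^n.
s(7) = -4·3^7 = -8748.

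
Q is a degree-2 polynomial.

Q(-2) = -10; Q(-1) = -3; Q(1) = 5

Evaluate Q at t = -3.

Write Q(t) = at² + bt + c; the 3 given values yield a linear system in the 3 coefficients.
Solving, Q(t) = -t² + 4t + 2.
Then Q(-3) = -19.

-19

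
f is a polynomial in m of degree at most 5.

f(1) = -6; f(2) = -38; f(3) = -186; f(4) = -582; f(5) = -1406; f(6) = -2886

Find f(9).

First differences: -32, -148, -396, -824, -1480. Second differences: -116, -248, -428, -656. Third differences: -132, -180, -228. Fourth differences: -48, -48.
Level-4 differences are constant, so f has degree 4.
Fitting a degree-4 polynomial gives f(m) = -2m^4 - 2m³ + 4m² - 6.
Then f(9) = -14262.

-14262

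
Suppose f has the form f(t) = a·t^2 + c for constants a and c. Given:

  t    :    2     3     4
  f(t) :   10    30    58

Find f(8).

From f(2) = 10 and f(3) = 30: 4a + c = 10 and 9a + c = 30.
Subtracting: 5a = 20, so a = 4; then c = 10 − 4·4 = -6.
So f(t) = 4t² − 6, and f(8) = 250.

250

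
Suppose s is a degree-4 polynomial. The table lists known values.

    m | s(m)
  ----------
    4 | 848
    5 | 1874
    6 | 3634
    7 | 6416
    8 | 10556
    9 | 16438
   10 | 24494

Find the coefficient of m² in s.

First differences: 1026, 1760, 2782, 4140, 5882, 8056. Second differences: 734, 1022, 1358, 1742, 2174. Third differences: 288, 336, 384, 432. Fourth differences: 48, 48, 48.
Level-4 differences are constant, so s has degree 4.
Fitting a degree-4 polynomial gives s(m) = 2m^4 + 4m³ + 5m² - m + 4.
The coefficient of m² is 5.

5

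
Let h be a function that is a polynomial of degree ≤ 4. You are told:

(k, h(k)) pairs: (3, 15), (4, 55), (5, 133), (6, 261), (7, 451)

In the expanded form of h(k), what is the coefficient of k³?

2

First differences: 40, 78, 128, 190. Second differences: 38, 50, 62. Third differences: 12, 12.
Level-3 differences are constant, so h has degree 3.
Fitting a degree-3 polynomial gives h(k) = 2k³ - 5k² + k + 3.
The coefficient of k³ is 2.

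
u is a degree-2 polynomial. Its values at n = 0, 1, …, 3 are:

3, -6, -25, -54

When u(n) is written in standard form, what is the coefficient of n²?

First differences: -9, -19, -29. Second differences: -10, -10.
Level-2 differences are constant, so u has degree 2.
Fitting a degree-2 polynomial gives u(n) = -5n² - 4n + 3.
The coefficient of n² is -5.

-5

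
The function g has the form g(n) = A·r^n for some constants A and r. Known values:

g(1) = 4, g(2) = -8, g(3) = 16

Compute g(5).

Consecutive ratio: -8/4 = -2, and 16/(-8) = -2, so r = -2.
Then A·(-2)^1 = 4 gives A = -2, and g(n) = -2·(-2)^n.
g(5) = -2·(-2)^5 = 64.

64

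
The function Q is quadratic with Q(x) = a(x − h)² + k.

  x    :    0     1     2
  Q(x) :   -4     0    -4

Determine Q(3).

-16

First differences 4, -4; second difference -8 = 2a, so a = -4.
Expanding, the x-coefficient is −2ah = 8h; matching it to the data gives h = 1, and then k = 0.
So Q(x) = -4(x − 1)² + 0.
Q(3) = -4·2² + 0 = -16.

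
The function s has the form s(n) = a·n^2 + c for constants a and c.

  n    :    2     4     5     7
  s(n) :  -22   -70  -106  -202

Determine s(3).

From s(2) = -22 and s(4) = -70: 4a + c = -22 and 16a + c = -70.
Subtracting: 12a = -48, so a = -4; then c = -22 − (-4)·4 = -6.
So s(n) = -4n² − 6, and s(3) = -42.

-42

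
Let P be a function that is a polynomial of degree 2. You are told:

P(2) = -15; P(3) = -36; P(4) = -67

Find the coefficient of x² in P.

-5

Write P(x) = ax² + bx + c; the 3 given values yield a linear system in the 3 coefficients.
Solving, P(x) = -5x² + 4x - 3.
The coefficient of x² is -5.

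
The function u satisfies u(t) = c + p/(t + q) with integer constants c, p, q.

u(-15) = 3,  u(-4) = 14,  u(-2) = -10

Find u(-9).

(u(t) − c)(t + q) = p for each data point; the three points give a linear system in c and q, then p follows.
Solving: c = 2, q = 3, p = -12, so u(t) = 2 − 12/(t + 3).
Then u(-9) = 2 − 12/(-6) = 4.

4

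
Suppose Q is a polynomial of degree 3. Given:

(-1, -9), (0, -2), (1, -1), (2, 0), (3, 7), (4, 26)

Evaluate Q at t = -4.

-126

First differences: 7, 1, 1, 7, 19. Second differences: -6, 0, 6, 12. Third differences: 6, 6, 6.
Level-3 differences are constant, so Q has degree 3.
Fitting a degree-3 polynomial gives Q(t) = t³ - 3t² + 3t - 2.
Then Q(-4) = -126.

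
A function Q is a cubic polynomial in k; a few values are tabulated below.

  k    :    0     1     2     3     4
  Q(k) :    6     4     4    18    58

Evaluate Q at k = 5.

First differences: -2, 0, 14, 40. Second differences: 2, 14, 26. Third differences: 12, 12.
Level-3 differences are constant, so Q has degree 3.
Fitting a degree-3 polynomial gives Q(k) = 2k³ - 5k² + k + 6.
Then Q(5) = 136.

136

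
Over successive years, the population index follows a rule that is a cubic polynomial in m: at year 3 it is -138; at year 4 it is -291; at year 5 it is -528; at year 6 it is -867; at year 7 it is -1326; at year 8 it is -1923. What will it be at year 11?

Write the value at m as f(m).
First differences: -153, -237, -339, -459, -597. Second differences: -84, -102, -120, -138. Third differences: -18, -18, -18.
Level-3 differences are constant, so f has degree 3.
Fitting a degree-3 polynomial gives f(m) = -3m³ - 6m² - 3.
Then f(11) = -4722.

-4722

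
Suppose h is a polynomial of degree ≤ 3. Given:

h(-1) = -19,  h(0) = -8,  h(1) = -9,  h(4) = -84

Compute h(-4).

-124

Write h(t) = at³ + bt² + ct + d; the 4 given values yield a linear system in the 4 coefficients.
Solving, the leading coefficient vanishes, and h(t) = -6t² + 5t - 8.
Then h(-4) = -124.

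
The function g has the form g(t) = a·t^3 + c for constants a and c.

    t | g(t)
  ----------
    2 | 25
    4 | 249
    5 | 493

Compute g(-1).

-11

From g(2) = 25 and g(4) = 249: 8a + c = 25 and 64a + c = 249.
Subtracting: 56a = 224, so a = 4; then c = 25 − 4·8 = -7.
So g(t) = 4t³ − 7, and g(-1) = -11.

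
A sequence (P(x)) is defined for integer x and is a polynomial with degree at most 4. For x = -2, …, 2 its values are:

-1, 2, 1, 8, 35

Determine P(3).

94

Write P(x) = ax^4 + bx³ + cx² + dx + e; the 5 given values yield a linear system in the 5 coefficients.
Solving, the leading coefficient vanishes, and P(x) = 2x³ + 4x² + x + 1.
Then P(3) = 94.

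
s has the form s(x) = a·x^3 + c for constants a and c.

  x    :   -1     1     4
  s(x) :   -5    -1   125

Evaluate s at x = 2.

From s(-1) = -5 and s(1) = -1: -1a + c = -5 and 1a + c = -1.
Subtracting: 2a = 4, so a = 2; then c = -5 − 2·(-1) = -3.
So s(x) = 2x³ − 3, and s(2) = 13.

13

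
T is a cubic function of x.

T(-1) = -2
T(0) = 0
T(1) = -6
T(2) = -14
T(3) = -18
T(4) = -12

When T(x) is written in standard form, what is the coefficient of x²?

-4

First differences: 2, -6, -8, -4, 6. Second differences: -8, -2, 4, 10. Third differences: 6, 6, 6.
Level-3 differences are constant, so T has degree 3.
Fitting a degree-3 polynomial gives T(x) = x³ - 4x² - 3x.
The coefficient of x² is -4.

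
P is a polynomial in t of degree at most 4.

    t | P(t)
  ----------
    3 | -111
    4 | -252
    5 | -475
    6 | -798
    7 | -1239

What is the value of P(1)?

-3

Write P(t) = at^4 + bt³ + ct² + dt + e; the 5 given values yield a linear system in the 5 coefficients.
Solving, the leading coefficient vanishes, and P(t) = -3t³ - 5t² + 5t.
Then P(1) = -3.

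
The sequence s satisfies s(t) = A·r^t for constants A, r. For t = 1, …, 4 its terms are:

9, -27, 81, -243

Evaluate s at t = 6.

Consecutive ratio: -27/9 = -3, and 81/(-27) = -3, so r = -3.
Then A·(-3)^1 = 9 gives A = -3, and s(t) = -3·(-3)^t.
s(6) = -3·(-3)^6 = -2187.

-2187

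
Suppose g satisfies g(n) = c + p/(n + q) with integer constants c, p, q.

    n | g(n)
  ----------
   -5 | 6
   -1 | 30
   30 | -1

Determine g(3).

-10

(g(n) − c)(n + q) = p for each data point; the three points give a linear system in c and q, then p follows.
Solving: c = 0, q = 0, p = -30, so g(n) = -30/(n + 0).
Then g(3) = 0 − 30/3 = -10.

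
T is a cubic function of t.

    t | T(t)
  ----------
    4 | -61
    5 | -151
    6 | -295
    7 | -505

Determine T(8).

Write T(t) = at³ + bt² + ct + d; the 4 given values yield a linear system in the 4 coefficients.
Solving, T(t) = -2t³ + 3t² + 5t - 1.
Then T(8) = -793.

-793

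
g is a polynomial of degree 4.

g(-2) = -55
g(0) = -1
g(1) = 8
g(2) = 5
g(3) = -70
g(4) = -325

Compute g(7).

Write g(n) = an^4 + bn³ + cn² + dn + e; the 6 given values yield a linear system in the 5 coefficients.
Solving, g(n) = -2n^4 + 2n³ + 2n² + 7n - 1.
Then g(7) = -3970.

-3970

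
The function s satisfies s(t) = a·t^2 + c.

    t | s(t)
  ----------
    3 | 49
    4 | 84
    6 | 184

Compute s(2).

24

From s(3) = 49 and s(4) = 84: 9a + c = 49 and 16a + c = 84.
Subtracting: 7a = 35, so a = 5; then c = 49 − 5·9 = 4.
So s(t) = 5t² + 4, and s(2) = 24.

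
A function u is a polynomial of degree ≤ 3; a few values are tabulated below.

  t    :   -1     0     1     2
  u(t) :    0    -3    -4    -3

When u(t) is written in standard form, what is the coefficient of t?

-2

First differences: -3, -1, 1. Second differences: 2, 2.
Level-2 differences are constant, so u has degree 2.
Fitting a degree-2 polynomial gives u(t) = t² - 2t - 3.
The coefficient of t is -2.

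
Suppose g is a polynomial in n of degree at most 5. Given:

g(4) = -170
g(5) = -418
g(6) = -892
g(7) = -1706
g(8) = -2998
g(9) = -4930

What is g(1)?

First differences: -248, -474, -814, -1292, -1932. Second differences: -226, -340, -478, -640. Third differences: -114, -138, -162. Fourth differences: -24, -24.
Level-4 differences are constant, so g has degree 4.
Fitting a degree-4 polynomial gives g(n) = -n^4 + 3n³ - 7n² + n + 2.
Then g(1) = -2.

-2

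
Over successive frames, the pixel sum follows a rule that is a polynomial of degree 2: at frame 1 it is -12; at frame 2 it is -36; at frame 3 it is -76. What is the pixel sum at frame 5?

Write the value at k as P(k).
Write P(k) = ak² + bk + c; the 3 given values yield a linear system in the 3 coefficients.
Solving, P(k) = -8k² - 4.
Then P(5) = -204.

-204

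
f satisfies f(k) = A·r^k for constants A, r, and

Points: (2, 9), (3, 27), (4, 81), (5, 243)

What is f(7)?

2187

Consecutive ratio: 27/9 = 3, and 81/27 = 3, so r = 3.
Then A·3^2 = 9 gives A = 1, and f(k) = 1·3^k.
f(7) = 1·3^7 = 2187.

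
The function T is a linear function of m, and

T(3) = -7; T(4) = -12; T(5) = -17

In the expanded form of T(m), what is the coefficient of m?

First differences: -5, -5.
Level-1 differences are constant, so T has degree 1.
Fitting a degree-1 polynomial gives T(m) = -5m + 8.
The coefficient of m is -5.

-5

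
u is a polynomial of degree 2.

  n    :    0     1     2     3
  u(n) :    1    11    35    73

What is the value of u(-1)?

First differences: 10, 24, 38. Second differences: 14, 14.
Level-2 differences are constant, so u has degree 2.
Fitting a degree-2 polynomial gives u(n) = 7n² + 3n + 1.
Then u(-1) = 5.

5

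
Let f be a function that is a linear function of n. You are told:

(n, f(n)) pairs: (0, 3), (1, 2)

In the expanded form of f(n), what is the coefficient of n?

Write f(n) = an + b; the 2 given values yield a linear system in the 2 coefficients.
Solving, f(n) = -n + 3.
The coefficient of n is -1.

-1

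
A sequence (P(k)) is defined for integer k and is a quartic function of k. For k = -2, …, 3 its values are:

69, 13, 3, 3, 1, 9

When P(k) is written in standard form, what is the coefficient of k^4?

1

First differences: -56, -10, 0, -2, 8. Second differences: 46, 10, -2, 10. Third differences: -36, -12, 12. Fourth differences: 24, 24.
Level-4 differences are constant, so P has degree 4.
Fitting a degree-4 polynomial gives P(k) = k^4 - 4k³ + 4k² - k + 3.
The coefficient of k^4 is 1.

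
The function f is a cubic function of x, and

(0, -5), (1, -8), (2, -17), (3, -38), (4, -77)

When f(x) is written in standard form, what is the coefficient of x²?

First differences: -3, -9, -21, -39. Second differences: -6, -12, -18. Third differences: -6, -6.
Level-3 differences are constant, so f has degree 3.
Fitting a degree-3 polynomial gives f(x) = -x³ - 2x - 5.
The coefficient of x² is 0.

0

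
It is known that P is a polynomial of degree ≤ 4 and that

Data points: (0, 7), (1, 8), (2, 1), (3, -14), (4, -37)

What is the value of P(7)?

Write P(t) = at^4 + bt³ + ct² + dt + e; the 5 given values yield a linear system in the 5 coefficients.
Solving, the top 2 coefficients vanish, and P(t) = -4t² + 5t + 7.
Then P(7) = -154.

-154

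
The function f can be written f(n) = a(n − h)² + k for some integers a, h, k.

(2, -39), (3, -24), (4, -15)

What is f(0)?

First differences 15, 9; second difference -6 = 2a, so a = -3.
Expanding, the n-coefficient is −2ah = 6h; matching it to the data gives h = 5, and then k = -12.
So f(n) = -3(n − 5)² − 12.
f(0) = -3·(-5)² − 12 = -87.

-87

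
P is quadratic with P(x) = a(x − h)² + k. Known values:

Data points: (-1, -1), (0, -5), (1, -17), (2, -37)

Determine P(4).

-101

First differences -4, -12, -20; second difference -8 = 2a, so a = -4.
Expanding, the x-coefficient is −2ah = 8h; matching it to the data gives h = -1, and then k = -1.
So P(x) = -4(x + 1)² − 1.
P(4) = -4·5² − 1 = -101.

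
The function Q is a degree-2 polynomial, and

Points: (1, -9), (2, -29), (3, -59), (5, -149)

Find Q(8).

Write Q(k) = ak² + bk + c; the 4 given values yield a linear system in the 3 coefficients.
Solving, Q(k) = -5k² - 5k + 1.
Then Q(8) = -359.

-359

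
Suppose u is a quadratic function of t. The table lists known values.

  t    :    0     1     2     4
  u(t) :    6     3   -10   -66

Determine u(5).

-109

Write u(t) = at² + bt + c; the 4 given values yield a linear system in the 3 coefficients.
Solving, u(t) = -5t² + 2t + 6.
Then u(5) = -109.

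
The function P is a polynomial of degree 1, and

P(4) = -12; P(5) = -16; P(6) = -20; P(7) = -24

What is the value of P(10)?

-36

Write P(n) = an + b; the 4 given values yield a linear system in the 2 coefficients.
Solving, P(n) = -4n + 4.
Then P(10) = -36.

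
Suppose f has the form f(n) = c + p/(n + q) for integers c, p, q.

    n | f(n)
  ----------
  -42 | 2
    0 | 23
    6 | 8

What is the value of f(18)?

5

(f(n) − c)(n + q) = p for each data point; the three points give a linear system in c and q, then p follows.
Solving: c = 3, q = 2, p = 40, so f(n) = 3 + 40/(n + 2).
Then f(18) = 3 + 40/20 = 5.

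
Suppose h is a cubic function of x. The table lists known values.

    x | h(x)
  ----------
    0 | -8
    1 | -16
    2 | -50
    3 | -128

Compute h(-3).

40

Write h(x) = ax³ + bx² + cx + d; the 4 given values yield a linear system in the 4 coefficients.
Solving, h(x) = -3x³ - 4x² - x - 8.
Then h(-3) = 40.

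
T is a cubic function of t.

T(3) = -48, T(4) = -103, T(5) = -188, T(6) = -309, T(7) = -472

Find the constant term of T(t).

Write T(t) = at³ + bt² + ct + d; the 5 given values yield a linear system in the 4 coefficients.
Solving, T(t) = -t³ - 3t² + 3t - 3.
The constant term is T(0) = -3.

-3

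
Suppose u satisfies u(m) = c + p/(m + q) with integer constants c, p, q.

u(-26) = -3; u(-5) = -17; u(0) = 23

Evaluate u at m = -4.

-25

(u(m) − c)(m + q) = p for each data point; the three points give a linear system in c and q, then p follows.
Solving: c = -1, q = 2, p = 48, so u(m) = -1 + 48/(m + 2).
Then u(-4) = -1 + 48/(-2) = -25.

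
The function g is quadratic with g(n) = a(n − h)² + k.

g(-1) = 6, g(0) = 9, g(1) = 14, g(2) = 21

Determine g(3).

30

First differences 3, 5, 7; second difference 2 = 2a, so a = 1.
Expanding, the n-coefficient is −2ah = -2h; matching it to the data gives h = -2, and then k = 5.
So g(n) = 1(n + 2)² + 5.
g(3) = 1·5² + 5 = 30.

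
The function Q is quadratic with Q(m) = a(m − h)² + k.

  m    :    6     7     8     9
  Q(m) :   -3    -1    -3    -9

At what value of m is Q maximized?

7

First differences 2, -2, -6; second difference -4 = 2a, so a = -2.
Expanding, the m-coefficient is −2ah = 4h; matching it to the data gives h = 7, and then k = -1.
So Q(m) = -2(m − 7)² − 1.
Hence h = 7.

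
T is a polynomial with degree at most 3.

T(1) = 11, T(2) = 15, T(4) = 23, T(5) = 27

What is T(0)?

Write T(x) = ax³ + bx² + cx + d; the 4 given values yield a linear system in the 4 coefficients.
Solving, the top 2 coefficients vanish, and T(x) = 4x + 7.
Then T(0) = 7.

7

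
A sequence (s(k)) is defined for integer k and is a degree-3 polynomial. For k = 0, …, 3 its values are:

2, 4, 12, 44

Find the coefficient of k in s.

5

Write s(k) = ak³ + bk² + ck + d; the 4 given values yield a linear system in the 4 coefficients.
Solving, s(k) = 3k³ - 6k² + 5k + 2.
The coefficient of k is 5.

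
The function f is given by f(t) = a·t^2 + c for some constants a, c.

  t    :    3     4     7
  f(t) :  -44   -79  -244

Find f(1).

-4

From f(3) = -44 and f(4) = -79: 9a + c = -44 and 16a + c = -79.
Subtracting: 7a = -35, so a = -5; then c = -44 − (-5)·9 = 1.
So f(t) = -5t² + 1, and f(1) = -4.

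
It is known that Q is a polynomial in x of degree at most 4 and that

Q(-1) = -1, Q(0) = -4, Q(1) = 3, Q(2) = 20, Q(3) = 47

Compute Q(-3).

First differences: -3, 7, 17, 27. Second differences: 10, 10, 10.
Level-2 differences are constant, so Q has degree 2.
Fitting a degree-2 polynomial gives Q(x) = 5x² + 2x - 4.
Then Q(-3) = 35.

35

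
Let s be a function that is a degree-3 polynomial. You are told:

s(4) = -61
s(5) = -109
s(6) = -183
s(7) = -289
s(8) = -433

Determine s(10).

-859

First differences: -48, -74, -106, -144. Second differences: -26, -32, -38. Third differences: -6, -6.
Level-3 differences are constant, so s has degree 3.
Fitting a degree-3 polynomial gives s(t) = -t³ + 2t² - 5t - 9.
Then s(10) = -859.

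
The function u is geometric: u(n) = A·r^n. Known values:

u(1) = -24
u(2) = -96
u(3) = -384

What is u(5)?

-6144

Consecutive ratio: -96/(-24) = 4, and -384/(-96) = 4, so r = 4.
Then A·4^1 = -24 gives A = -6, and u(n) = -6·4^n.
u(5) = -6·4^5 = -6144.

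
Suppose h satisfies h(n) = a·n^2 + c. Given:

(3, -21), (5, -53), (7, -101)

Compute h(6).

From h(3) = -21 and h(5) = -53: 9a + c = -21 and 25a + c = -53.
Subtracting: 16a = -32, so a = -2; then c = -21 − (-2)·9 = -3.
So h(n) = -2n² − 3, and h(6) = -75.

-75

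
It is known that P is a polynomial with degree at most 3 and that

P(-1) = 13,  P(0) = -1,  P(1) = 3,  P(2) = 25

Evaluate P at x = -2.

45

Write P(x) = ax³ + bx² + cx + d; the 4 given values yield a linear system in the 4 coefficients.
Solving, the leading coefficient vanishes, and P(x) = 9x² - 5x - 1.
Then P(-2) = 45.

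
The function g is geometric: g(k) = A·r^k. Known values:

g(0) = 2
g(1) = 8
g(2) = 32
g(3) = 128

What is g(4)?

Consecutive ratio: 8/2 = 4, and 32/8 = 4, so r = 4.
Then A·4^0 = 2 gives A = 2, and g(k) = 2·4^k.
g(4) = 2·4^4 = 512.

512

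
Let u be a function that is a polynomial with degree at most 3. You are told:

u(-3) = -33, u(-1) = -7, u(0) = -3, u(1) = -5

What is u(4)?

Write u(k) = ak³ + bk² + ck + d; the 4 given values yield a linear system in the 4 coefficients.
Solving, the leading coefficient vanishes, and u(k) = -3k² + k - 3.
Then u(4) = -47.

-47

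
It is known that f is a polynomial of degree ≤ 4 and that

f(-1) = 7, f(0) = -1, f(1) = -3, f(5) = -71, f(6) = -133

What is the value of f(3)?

-13

Write f(t) = at^4 + bt³ + ct² + dt + e; the 5 given values yield a linear system in the 5 coefficients.
Solving, the leading coefficient vanishes, and f(t) = -t³ + 3t² - 4t - 1.
Then f(3) = -13.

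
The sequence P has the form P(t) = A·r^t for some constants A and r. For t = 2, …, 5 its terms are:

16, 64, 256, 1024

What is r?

Consecutive ratio: 64/16 = 4, and 256/64 = 4, so r = 4.
Then A·4^2 = 16 gives A = 1, and P(t) = 1·4^t.

4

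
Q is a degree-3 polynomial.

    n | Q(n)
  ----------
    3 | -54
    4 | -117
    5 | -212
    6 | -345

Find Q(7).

-522

Write Q(n) = an³ + bn² + cn + d; the 4 given values yield a linear system in the 4 coefficients.
Solving, Q(n) = -n³ - 4n² + 2n + 3.
Then Q(7) = -522.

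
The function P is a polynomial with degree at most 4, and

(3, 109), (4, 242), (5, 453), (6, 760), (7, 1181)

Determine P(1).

5

First differences: 133, 211, 307, 421. Second differences: 78, 96, 114. Third differences: 18, 18.
Level-3 differences are constant, so P has degree 3.
Fitting a degree-3 polynomial gives P(k) = 3k³ + 3k² + k - 2.
Then P(1) = 5.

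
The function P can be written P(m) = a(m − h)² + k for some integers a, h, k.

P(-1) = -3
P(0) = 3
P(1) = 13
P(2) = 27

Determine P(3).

First differences 6, 10, 14; second difference 4 = 2a, so a = 2.
Expanding, the m-coefficient is −2ah = -4h; matching it to the data gives h = -2, and then k = -5.
So P(m) = 2(m + 2)² − 5.
P(3) = 2·5² − 5 = 45.

45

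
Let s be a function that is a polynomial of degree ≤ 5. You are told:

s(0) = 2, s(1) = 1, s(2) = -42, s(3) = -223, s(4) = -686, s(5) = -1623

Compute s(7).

-5927

Write s(n) = an^5 + bn^4 + cn³ + dn² + en + p; the 6 given values yield a linear system in the 6 coefficients.
Solving, the leading coefficient vanishes, and s(n) = -2n^4 - 4n³ + 5n² + 2.
Then s(7) = -5927.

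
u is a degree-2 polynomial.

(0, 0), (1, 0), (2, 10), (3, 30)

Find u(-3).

First differences: 0, 10, 20. Second differences: 10, 10.
Level-2 differences are constant, so u has degree 2.
Fitting a degree-2 polynomial gives u(n) = 5n² - 5n.
Then u(-3) = 60.

60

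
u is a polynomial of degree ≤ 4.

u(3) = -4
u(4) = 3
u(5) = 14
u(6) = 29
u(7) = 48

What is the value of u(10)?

129

Write u(k) = ak^4 + bk³ + ck² + dk + e; the 5 given values yield a linear system in the 5 coefficients.
Solving, the top 2 coefficients vanish, and u(k) = 2k² - 7k - 1.
Then u(10) = 129.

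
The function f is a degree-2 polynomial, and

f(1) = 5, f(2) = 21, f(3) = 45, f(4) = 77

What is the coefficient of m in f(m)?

First differences: 16, 24, 32. Second differences: 8, 8.
Level-2 differences are constant, so f has degree 2.
Fitting a degree-2 polynomial gives f(m) = 4m² + 4m - 3.
The coefficient of m is 4.

4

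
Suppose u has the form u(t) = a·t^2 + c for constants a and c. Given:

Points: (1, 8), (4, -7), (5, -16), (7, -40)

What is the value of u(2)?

From u(1) = 8 and u(4) = -7: 1a + c = 8 and 16a + c = -7.
Subtracting: 15a = -15, so a = -1; then c = 8 − (-1)·1 = 9.
So u(t) = -1t² + 9, and u(2) = 5.

5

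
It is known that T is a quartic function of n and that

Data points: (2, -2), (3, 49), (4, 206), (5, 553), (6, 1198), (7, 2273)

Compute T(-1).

1

First differences: 51, 157, 347, 645, 1075. Second differences: 106, 190, 298, 430. Third differences: 84, 108, 132. Fourth differences: 24, 24.
Level-4 differences are constant, so T has degree 4.
Fitting a degree-4 polynomial gives T(n) = n^4 - 2n² - 4n - 2.
Then T(-1) = 1.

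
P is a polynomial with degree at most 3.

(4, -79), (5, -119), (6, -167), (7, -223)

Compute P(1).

-7

First differences: -40, -48, -56. Second differences: -8, -8.
Level-2 differences are constant, so P has degree 2.
Fitting a degree-2 polynomial gives P(x) = -4x² - 4x + 1.
Then P(1) = -7.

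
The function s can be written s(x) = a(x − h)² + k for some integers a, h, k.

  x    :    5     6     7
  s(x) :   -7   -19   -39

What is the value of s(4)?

First differences -12, -20; second difference -8 = 2a, so a = -4.
Expanding, the x-coefficient is −2ah = 8h; matching it to the data gives h = 4, and then k = -3.
So s(x) = -4(x − 4)² − 3.
s(4) = -4·0² − 3 = -3.

-3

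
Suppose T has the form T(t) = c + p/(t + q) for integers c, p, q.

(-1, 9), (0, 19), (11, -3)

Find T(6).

(T(t) − c)(t + q) = p for each data point; the three points give a linear system in c and q, then p follows.
Solving: c = -1, q = -1, p = -20, so T(t) = -1 − 20/(t − 1).
Then T(6) = -1 − 20/5 = -5.

-5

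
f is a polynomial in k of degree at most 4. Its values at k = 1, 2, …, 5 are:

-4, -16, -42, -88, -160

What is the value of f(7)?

Write f(k) = ak^4 + bk³ + ck² + dk + e; the 5 given values yield a linear system in the 5 coefficients.
Solving, the leading coefficient vanishes, and f(k) = -k³ - k² - 2k.
Then f(7) = -406.

-406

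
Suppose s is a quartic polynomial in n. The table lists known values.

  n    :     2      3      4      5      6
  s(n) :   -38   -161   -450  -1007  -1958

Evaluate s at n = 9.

-8795

Write s(n) = an^4 + bn³ + cn² + dn + e; the 5 given values yield a linear system in the 5 coefficients.
Solving, s(n) = -n^4 - 3n³ - n² + 4n - 2.
Then s(9) = -8795.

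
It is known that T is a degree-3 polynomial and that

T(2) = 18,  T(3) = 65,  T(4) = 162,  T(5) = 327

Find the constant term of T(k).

Write T(k) = ak³ + bk² + ck + d; the 4 given values yield a linear system in the 4 coefficients.
Solving, T(k) = 3k³ - 2k² + 2.
The constant term is T(0) = 2.

2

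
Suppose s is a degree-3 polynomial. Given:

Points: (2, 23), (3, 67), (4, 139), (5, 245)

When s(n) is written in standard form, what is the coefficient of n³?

Write s(n) = an³ + bn² + cn + d; the 4 given values yield a linear system in the 4 coefficients.
Solving, s(n) = n³ + 5n² - 5.
The coefficient of n³ is 1.

1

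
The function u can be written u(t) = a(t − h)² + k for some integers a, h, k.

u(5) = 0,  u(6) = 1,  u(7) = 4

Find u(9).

16

First differences 1, 3; second difference 2 = 2a, so a = 1.
Expanding, the t-coefficient is −2ah = -2h; matching it to the data gives h = 5, and then k = 0.
So u(t) = 1(t − 5)² + 0.
u(9) = 1·4² + 0 = 16.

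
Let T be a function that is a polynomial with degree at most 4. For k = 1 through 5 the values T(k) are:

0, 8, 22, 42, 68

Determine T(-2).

Write T(k) = ak^4 + bk³ + ck² + dk + e; the 5 given values yield a linear system in the 5 coefficients.
Solving, the top 2 coefficients vanish, and T(k) = 3k² - k - 2.
Then T(-2) = 12.

12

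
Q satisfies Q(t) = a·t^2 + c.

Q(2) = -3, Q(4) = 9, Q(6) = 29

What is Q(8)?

57

From Q(2) = -3 and Q(4) = 9: 4a + c = -3 and 16a + c = 9.
Subtracting: 12a = 12, so a = 1; then c = -3 − 1·4 = -7.
So Q(t) = 1t² − 7, and Q(8) = 57.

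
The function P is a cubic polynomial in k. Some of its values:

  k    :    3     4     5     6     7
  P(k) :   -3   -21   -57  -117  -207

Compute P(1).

First differences: -18, -36, -60, -90. Second differences: -18, -24, -30. Third differences: -6, -6.
Level-3 differences are constant, so P has degree 3.
Fitting a degree-3 polynomial gives P(k) = -k³ + 3k² - 2k + 3.
Then P(1) = 3.

3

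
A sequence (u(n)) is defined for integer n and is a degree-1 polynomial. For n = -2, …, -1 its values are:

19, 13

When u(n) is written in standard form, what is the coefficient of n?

Write u(n) = an + b; the 2 given values yield a linear system in the 2 coefficients.
Solving, u(n) = -6n + 7.
The coefficient of n is -6.

-6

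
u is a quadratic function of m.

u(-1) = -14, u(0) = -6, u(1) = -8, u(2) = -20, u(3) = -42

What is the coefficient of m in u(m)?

First differences: 8, -2, -12, -22. Second differences: -10, -10, -10.
Level-2 differences are constant, so u has degree 2.
Fitting a degree-2 polynomial gives u(m) = -5m² + 3m - 6.
The coefficient of m is 3.

3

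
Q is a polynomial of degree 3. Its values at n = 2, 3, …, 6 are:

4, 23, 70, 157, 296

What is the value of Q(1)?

1

Write Q(n) = an³ + bn² + cn + d; the 5 given values yield a linear system in the 4 coefficients.
Solving, Q(n) = 2n³ - 4n² + n + 2.
Then Q(1) = 1.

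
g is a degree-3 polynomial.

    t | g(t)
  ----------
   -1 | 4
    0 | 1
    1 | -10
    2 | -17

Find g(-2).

Write g(t) = at³ + bt² + ct + d; the 4 given values yield a linear system in the 4 coefficients.
Solving, g(t) = 2t³ - 4t² - 9t + 1.
Then g(-2) = -13.

-13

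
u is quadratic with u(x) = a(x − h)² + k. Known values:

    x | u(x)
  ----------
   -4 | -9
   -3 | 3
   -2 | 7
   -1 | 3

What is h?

-2

First differences 12, 4, -4; second difference -8 = 2a, so a = -4.
Expanding, the x-coefficient is −2ah = 8h; matching it to the data gives h = -2, and then k = 7.
So u(x) = -4(x + 2)² + 7.
Hence h = -2.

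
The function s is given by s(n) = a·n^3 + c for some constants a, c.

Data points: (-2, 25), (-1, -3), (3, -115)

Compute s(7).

From s(-2) = 25 and s(-1) = -3: -8a + c = 25 and -1a + c = -3.
Subtracting: 7a = -28, so a = -4; then c = 25 − (-4)·(-8) = -7.
So s(n) = -4n³ − 7, and s(7) = -1379.

-1379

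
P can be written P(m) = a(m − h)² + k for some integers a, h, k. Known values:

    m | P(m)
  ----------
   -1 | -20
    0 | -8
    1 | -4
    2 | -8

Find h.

1

First differences 12, 4, -4; second difference -8 = 2a, so a = -4.
Expanding, the m-coefficient is −2ah = 8h; matching it to the data gives h = 1, and then k = -4.
So P(m) = -4(m − 1)² − 4.
Hence h = 1.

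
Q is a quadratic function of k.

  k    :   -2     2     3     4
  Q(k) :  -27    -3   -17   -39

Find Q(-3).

-53

Write Q(k) = ak² + bk + c; the 4 given values yield a linear system in the 3 coefficients.
Solving, Q(k) = -4k² + 6k + 1.
Then Q(-3) = -53.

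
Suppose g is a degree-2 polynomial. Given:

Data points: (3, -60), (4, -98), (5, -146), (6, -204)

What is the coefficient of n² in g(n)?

Write g(n) = an² + bn + c; the 4 given values yield a linear system in the 3 coefficients.
Solving, g(n) = -5n² - 3n - 6.
The coefficient of n² is -5.

-5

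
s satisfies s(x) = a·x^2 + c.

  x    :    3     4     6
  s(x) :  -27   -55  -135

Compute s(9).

-315

From s(3) = -27 and s(4) = -55: 9a + c = -27 and 16a + c = -55.
Subtracting: 7a = -28, so a = -4; then c = -27 − (-4)·9 = 9.
So s(x) = -4x² + 9, and s(9) = -315.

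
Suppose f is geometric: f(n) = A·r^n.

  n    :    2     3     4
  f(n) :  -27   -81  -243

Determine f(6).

Consecutive ratio: -81/(-27) = 3, and -243/(-81) = 3, so r = 3.
Then A·3^2 = -27 gives A = -3, and f(n) = -3·3^n.
f(6) = -3·3^6 = -2187.

-2187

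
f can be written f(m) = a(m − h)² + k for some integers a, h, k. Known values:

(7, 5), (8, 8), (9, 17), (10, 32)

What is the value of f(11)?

First differences 3, 9, 15; second difference 6 = 2a, so a = 3.
Expanding, the m-coefficient is −2ah = -6h; matching it to the data gives h = 7, and then k = 5.
So f(m) = 3(m − 7)² + 5.
f(11) = 3·4² + 5 = 53.

53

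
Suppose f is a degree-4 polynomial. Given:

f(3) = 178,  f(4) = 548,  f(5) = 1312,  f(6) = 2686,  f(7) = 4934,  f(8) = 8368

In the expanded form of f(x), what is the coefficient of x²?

Write f(x) = ax^4 + bx³ + cx² + dx + e; the 6 given values yield a linear system in the 5 coefficients.
Solving, f(x) = 2x^4 + 3x² - x - 8.
The coefficient of x² is 3.

3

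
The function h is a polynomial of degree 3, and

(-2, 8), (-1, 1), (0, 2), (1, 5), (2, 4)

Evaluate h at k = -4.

70

Write h(k) = ak³ + bk² + ck + d; the 5 given values yield a linear system in the 4 coefficients.
Solving, h(k) = -k³ + k² + 3k + 2.
Then h(-4) = 70.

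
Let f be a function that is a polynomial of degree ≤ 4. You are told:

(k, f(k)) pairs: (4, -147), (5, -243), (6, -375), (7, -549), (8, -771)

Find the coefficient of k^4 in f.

0

First differences: -96, -132, -174, -222. Second differences: -36, -42, -48. Third differences: -6, -6.
Level-3 differences are constant, so f has degree 3.
Fitting a degree-3 polynomial gives f(k) = -k³ - 3k² - 8k - 3.
The coefficient of k^4 is 0.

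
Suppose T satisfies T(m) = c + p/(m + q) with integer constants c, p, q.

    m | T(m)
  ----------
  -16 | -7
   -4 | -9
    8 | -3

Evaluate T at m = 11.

-4

(T(m) − c)(m + q) = p for each data point; the three points give a linear system in c and q, then p follows.
Solving: c = -6, q = -2, p = 18, so T(m) = -6 + 18/(m − 2).
Then T(11) = -6 + 18/9 = -4.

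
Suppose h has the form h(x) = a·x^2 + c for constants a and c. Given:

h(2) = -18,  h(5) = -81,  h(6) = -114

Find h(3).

From h(2) = -18 and h(5) = -81: 4a + c = -18 and 25a + c = -81.
Subtracting: 21a = -63, so a = -3; then c = -18 − (-3)·4 = -6.
So h(x) = -3x² − 6, and h(3) = -33.

-33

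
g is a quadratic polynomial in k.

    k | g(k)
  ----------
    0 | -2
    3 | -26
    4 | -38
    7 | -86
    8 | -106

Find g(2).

-16

Write g(k) = ak² + bk + c; the 5 given values yield a linear system in the 3 coefficients.
Solving, g(k) = -k² - 5k - 2.
Then g(2) = -16.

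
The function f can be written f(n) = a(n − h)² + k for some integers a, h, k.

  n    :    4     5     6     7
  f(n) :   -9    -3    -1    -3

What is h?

6

First differences 6, 2, -2; second difference -4 = 2a, so a = -2.
Expanding, the n-coefficient is −2ah = 4h; matching it to the data gives h = 6, and then k = -1.
So f(n) = -2(n − 6)² − 1.
Hence h = 6.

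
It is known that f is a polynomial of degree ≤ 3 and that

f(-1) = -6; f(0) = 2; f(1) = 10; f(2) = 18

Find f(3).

26

First differences: 8, 8, 8.
Level-1 differences are constant, so f has degree 1.
Fitting a degree-1 polynomial gives f(k) = 8k + 2.
Then f(3) = 26.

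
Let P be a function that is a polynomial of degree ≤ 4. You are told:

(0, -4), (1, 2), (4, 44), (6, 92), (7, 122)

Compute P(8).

156

Write P(k) = ak^4 + bk³ + ck² + dk + e; the 5 given values yield a linear system in the 5 coefficients.
Solving, the top 2 coefficients vanish, and P(k) = 2k² + 4k - 4.
Then P(8) = 156.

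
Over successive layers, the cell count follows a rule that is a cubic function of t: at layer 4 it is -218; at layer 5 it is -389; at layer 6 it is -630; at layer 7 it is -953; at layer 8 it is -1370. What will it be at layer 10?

-2534

Write the value at t as P(t).
Write P(t) = at³ + bt² + ct + d; the 5 given values yield a linear system in the 4 coefficients.
Solving, P(t) = -2t³ - 5t² - 4t + 6.
Then P(10) = -2534.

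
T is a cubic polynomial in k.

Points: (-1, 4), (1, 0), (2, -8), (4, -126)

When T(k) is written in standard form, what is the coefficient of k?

Write T(k) = ak³ + bk² + ck + d; the 4 given values yield a linear system in the 4 coefficients.
Solving, T(k) = -3k³ + 4k² + k - 2.
The coefficient of k is 1.

1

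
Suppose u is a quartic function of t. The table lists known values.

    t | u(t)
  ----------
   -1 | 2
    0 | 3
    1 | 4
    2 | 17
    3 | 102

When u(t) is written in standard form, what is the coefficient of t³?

Write u(t) = at^4 + bt³ + ct² + dt + e; the 5 given values yield a linear system in the 5 coefficients.
Solving, u(t) = 2t^4 - 2t³ - 2t² + 3t + 3.
The coefficient of t³ is -2.

-2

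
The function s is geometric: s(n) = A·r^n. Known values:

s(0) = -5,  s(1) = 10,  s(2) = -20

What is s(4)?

-80

Consecutive ratio: 10/(-5) = -2, and -20/10 = -2, so r = -2.
Then A·(-2)^0 = -5 gives A = -5, and s(n) = -5·(-2)^n.
s(4) = -5·(-2)^4 = -80.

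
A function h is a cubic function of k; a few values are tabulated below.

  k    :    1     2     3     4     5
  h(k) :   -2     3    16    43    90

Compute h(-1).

-12

First differences: 5, 13, 27, 47. Second differences: 8, 14, 20. Third differences: 6, 6.
Level-3 differences are constant, so h has degree 3.
Fitting a degree-3 polynomial gives h(k) = k³ - 2k² + 4k - 5.
Then h(-1) = -12.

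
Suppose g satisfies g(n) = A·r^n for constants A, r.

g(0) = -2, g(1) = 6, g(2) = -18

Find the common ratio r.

Consecutive ratio: 6/(-2) = -3, and -18/6 = -3, so r = -3.
Then A·(-3)^0 = -2 gives A = -2, and g(n) = -2·(-3)^n.

-3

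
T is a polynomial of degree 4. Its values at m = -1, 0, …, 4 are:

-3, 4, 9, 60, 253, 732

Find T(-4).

204

Write T(m) = am^4 + bm³ + cm² + dm + e; the 6 given values yield a linear system in the 5 coefficients.
Solving, T(m) = 2m^4 + 4m³ - 3m² + 2m + 4.
Then T(-4) = 204.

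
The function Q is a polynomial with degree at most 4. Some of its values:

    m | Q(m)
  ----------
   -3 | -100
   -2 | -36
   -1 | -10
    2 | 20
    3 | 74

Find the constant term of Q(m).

Write Q(m) = am^4 + bm³ + cm² + dm + e; the 5 given values yield a linear system in the 5 coefficients.
Solving, the leading coefficient vanishes, and Q(m) = 3m³ - m² + 2m - 4.
The constant term is Q(0) = -4.

-4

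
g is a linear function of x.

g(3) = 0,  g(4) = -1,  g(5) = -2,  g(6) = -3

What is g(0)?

Write g(x) = ax + b; the 4 given values yield a linear system in the 2 coefficients.
Solving, g(x) = -x + 3.
The constant term is g(0) = 3.

3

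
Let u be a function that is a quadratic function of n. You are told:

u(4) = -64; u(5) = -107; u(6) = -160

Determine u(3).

Write u(n) = an² + bn + c; the 3 given values yield a linear system in the 3 coefficients.
Solving, u(n) = -5n² + 2n + 8.
Then u(3) = -31.

-31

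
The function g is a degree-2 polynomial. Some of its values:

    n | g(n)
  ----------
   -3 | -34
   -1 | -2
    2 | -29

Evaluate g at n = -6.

Write g(n) = an² + bn + c; the 3 given values yield a linear system in the 3 coefficients.
Solving, g(n) = -5n² - 4n - 1.
Then g(-6) = -157.

-157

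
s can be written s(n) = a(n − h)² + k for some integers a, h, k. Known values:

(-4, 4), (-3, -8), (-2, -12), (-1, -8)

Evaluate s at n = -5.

First differences -12, -4, 4; second difference 8 = 2a, so a = 4.
Expanding, the n-coefficient is −2ah = -8h; matching it to the data gives h = -2, and then k = -12.
So s(n) = 4(n + 2)² − 12.
s(-5) = 4·(-3)² − 12 = 24.

24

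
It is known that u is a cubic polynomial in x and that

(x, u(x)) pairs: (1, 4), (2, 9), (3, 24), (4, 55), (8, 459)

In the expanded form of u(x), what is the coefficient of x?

1

Write u(x) = ax³ + bx² + cx + d; the 5 given values yield a linear system in the 4 coefficients.
Solving, u(x) = x³ - x² + x + 3.
The coefficient of x is 1.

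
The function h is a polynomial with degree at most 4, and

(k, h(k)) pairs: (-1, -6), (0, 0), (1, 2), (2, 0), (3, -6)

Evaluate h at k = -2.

-16

First differences: 6, 2, -2, -6. Second differences: -4, -4, -4.
Level-2 differences are constant, so h has degree 2.
Fitting a degree-2 polynomial gives h(k) = -2k² + 4k.
Then h(-2) = -16.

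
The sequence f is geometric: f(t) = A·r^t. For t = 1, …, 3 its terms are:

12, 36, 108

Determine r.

Consecutive ratio: 36/12 = 3, and 108/36 = 3, so r = 3.
Then A·3^1 = 12 gives A = 4, and f(t) = 4·3^t.

3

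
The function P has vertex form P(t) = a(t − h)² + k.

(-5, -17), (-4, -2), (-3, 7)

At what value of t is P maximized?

First differences 15, 9; second difference -6 = 2a, so a = -3.
Expanding, the t-coefficient is −2ah = 6h; matching it to the data gives h = -2, and then k = 10.
So P(t) = -3(t + 2)² + 10.
Hence h = -2.

-2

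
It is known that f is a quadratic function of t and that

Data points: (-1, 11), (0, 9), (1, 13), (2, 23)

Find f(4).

First differences: -2, 4, 10. Second differences: 6, 6.
Level-2 differences are constant, so f has degree 2.
Fitting a degree-2 polynomial gives f(t) = 3t² + t + 9.
Then f(4) = 61.

61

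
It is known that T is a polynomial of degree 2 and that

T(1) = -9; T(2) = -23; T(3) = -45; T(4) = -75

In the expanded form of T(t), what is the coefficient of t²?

-4

Write T(t) = at² + bt + c; the 4 given values yield a linear system in the 3 coefficients.
Solving, T(t) = -4t² - 2t - 3.
The coefficient of t² is -4.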